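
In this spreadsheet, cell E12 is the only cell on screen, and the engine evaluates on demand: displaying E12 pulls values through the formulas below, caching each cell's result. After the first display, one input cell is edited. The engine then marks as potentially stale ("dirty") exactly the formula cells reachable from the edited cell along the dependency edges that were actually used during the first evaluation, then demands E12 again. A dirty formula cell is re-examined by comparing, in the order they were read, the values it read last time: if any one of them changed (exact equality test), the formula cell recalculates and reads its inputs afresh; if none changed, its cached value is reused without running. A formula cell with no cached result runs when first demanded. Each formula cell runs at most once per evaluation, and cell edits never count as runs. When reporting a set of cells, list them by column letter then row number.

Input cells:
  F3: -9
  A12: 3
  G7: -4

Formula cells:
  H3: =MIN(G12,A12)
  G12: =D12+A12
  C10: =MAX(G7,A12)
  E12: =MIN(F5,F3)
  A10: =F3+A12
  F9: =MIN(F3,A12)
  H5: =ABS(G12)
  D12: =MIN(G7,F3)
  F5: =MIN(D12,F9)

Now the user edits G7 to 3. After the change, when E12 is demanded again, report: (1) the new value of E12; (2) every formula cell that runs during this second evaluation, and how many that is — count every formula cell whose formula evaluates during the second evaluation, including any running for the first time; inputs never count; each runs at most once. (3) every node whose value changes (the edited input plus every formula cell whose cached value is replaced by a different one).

Initial pass — values computed on the first demand:
  D12 = MIN(-4, -9) = -9
  F9 = MIN(-9, 3) = -9
  F5 = MIN(-9, -9) = -9
  E12 = MIN(-9, -9) = -9

Second demand — change propagation:
  D12: re-runs because G7 -4->3; new result -9 (unchanged).
  F5: re-examined; everything it read last time is the same (D12 unchanged, F9 unchanged) — cache -9 kept, no run.
  E12: re-examined; everything it read last time is the same (F5 unchanged, F3 unchanged) — cache -9 kept, no run.

The important point: D12 recomputes to an identical value, and the output ends up unchanged.

E12 now evaluates to -9.
Run set: D12 (1 run).
Changed values: G7.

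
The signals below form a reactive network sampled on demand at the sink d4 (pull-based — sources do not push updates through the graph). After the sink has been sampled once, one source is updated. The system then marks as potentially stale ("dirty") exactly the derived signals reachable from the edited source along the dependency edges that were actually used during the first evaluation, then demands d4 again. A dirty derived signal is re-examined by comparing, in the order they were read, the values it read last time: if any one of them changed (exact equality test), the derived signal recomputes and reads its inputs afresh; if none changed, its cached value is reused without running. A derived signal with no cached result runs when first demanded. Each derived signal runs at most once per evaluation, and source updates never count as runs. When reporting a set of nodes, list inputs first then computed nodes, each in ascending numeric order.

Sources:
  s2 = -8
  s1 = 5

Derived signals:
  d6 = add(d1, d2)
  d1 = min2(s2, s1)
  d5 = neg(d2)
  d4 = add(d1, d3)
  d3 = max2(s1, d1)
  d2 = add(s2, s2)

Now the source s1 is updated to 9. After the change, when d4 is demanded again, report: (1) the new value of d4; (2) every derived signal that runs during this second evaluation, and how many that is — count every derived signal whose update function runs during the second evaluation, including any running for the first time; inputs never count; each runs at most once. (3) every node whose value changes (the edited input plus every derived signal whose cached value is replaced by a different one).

d4 now evaluates to 1.
Run set: d1, d3, d4 (3 run).
Changed values: s1, d3, d4.

Initial pass — values computed on the first demand:
  d1 = min2(-8, 5) = -8
  d3 = max2(5, -8) = 5
  d4 = add(-8, 5) = -3

Second demand — change propagation:
  d1: re-runs because s1 5->9; new result -8 (unchanged).
  d3: re-runs because s1 5->9; new result 9.
  d4: re-runs because d3 5->9; new result 1.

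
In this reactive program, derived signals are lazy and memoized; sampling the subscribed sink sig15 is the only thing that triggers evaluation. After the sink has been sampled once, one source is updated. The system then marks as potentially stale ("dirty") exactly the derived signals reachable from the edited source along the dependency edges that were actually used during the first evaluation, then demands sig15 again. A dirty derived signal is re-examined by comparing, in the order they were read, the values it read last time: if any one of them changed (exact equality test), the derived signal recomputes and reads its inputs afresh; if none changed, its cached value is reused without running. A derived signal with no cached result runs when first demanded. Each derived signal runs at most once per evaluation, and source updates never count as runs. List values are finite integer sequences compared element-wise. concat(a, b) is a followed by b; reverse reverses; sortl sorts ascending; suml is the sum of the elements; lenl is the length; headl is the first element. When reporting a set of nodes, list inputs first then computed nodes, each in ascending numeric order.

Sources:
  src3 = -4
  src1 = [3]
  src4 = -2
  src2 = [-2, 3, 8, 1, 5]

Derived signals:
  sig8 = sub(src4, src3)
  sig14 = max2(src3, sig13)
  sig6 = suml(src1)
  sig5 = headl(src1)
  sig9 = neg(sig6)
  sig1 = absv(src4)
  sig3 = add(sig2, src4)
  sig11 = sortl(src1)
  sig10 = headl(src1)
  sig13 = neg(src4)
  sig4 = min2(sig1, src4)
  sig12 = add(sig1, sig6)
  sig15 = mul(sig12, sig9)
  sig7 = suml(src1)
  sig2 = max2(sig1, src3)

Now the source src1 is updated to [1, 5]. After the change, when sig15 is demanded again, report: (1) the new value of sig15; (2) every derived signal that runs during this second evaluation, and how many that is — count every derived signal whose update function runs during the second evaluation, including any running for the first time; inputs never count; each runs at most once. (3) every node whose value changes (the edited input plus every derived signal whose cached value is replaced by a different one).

Demanding sig15 again yields -48.
4 derived signals run: sig6, sig9, sig12, sig15.
The nodes whose values change: src1, sig6, sig9, sig12, sig15.

First demand of the output computes:
  sig1 = absv(-2) = 2
  sig6 = suml([3]) = 3
  sig9 = neg(3) = -3
  sig12 = add(2, 3) = 5
  sig15 = mul(5, -3) = -15

After the edit, cleaning proceeds:
  sig6: a read changed (src1 [3]->[1, 5]) — executes, giving 6.
  sig9: a read changed (sig6 3->6) — executes, giving -6.
  sig12: a read changed (sig6 3->6) — executes, giving 8.
  sig15: a read changed (sig12 5->8; sig9 -3->-6) — executes, giving -48.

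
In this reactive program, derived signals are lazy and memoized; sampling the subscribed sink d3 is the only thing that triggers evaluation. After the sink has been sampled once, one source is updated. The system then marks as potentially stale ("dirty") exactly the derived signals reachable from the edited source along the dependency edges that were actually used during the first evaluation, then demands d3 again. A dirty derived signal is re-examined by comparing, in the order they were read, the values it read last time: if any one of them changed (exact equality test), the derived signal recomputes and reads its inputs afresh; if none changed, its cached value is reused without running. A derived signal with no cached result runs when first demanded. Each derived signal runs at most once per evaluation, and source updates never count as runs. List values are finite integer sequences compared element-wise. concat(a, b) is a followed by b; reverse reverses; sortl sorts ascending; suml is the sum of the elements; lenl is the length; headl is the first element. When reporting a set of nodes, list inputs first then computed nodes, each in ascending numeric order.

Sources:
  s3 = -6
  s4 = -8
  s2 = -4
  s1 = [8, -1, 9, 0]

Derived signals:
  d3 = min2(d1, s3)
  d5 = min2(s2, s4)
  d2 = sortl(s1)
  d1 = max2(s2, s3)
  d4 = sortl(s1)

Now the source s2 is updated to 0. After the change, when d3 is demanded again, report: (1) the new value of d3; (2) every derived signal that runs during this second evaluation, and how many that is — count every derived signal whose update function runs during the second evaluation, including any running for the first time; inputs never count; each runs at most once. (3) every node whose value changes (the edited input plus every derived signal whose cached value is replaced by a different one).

Demanding d3 again yields -6.
2 derived signals run: d1, d3.
The nodes whose values change: s2, d1.

First demand of the output computes:
  d1 = max2(-4, -6) = -4
  d3 = min2(-4, -6) = -6

After the edit, cleaning proceeds:
  d1: a read changed (s2 -4->0) — executes, giving 0.
  d3: a read changed (d1 -4->0) — executes, giving -6 — identical to its old value.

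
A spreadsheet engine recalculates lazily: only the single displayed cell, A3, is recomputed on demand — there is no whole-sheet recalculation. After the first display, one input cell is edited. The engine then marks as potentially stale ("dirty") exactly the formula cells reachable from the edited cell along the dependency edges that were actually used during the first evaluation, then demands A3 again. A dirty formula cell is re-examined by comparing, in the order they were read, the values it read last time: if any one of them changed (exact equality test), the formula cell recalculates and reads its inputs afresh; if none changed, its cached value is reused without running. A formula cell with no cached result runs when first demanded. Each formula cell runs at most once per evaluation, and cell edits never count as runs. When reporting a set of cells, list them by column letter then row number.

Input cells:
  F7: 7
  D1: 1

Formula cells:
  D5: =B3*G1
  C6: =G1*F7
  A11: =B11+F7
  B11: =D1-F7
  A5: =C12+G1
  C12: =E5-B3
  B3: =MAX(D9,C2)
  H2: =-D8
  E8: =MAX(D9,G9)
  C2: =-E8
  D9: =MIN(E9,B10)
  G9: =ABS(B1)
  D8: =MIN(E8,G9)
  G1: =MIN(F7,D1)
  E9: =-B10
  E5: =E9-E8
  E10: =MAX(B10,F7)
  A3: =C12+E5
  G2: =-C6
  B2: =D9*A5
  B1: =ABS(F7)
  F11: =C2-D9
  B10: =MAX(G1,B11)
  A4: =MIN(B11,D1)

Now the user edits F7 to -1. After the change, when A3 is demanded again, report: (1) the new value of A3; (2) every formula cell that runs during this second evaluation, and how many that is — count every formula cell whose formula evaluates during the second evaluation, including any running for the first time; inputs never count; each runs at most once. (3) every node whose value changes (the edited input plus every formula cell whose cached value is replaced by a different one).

First evaluation (everything demanded from the output):
  B1 = ABS(7) = 7
  B11 = 1 - 7 = -6
  G1 = MIN(7, 1) = 1
  B10 = MAX(1, -6) = 1
  E9 = -(1) = -1
  D9 = MIN(-1, 1) = -1
  G9 = ABS(7) = 7
  E8 = MAX(-1, 7) = 7
  C2 = -(7) = -7
  B3 = MAX(-1, -7) = -1
  E5 = -1 - 7 = -8
  C12 = -8 - -1 = -7
  A3 = -7 + -8 = -15

Propagation after the edit:
  B1: runs — F7 7->-1; result 1.
  B11: runs — F7 7->-1; result 2.
  G1: runs — F7 7->-1; result -1.
  B10: runs — G1 1->-1; B11 -6->2; result 2.
  E9: runs — B10 1->2; result -2.
  D9: runs — E9 -1->-2; B10 1->2; result -2.
  G9: runs — B1 7->1; result 1.
  E8: runs — D9 -1->-2; G9 7->1; result 1.
  C2: runs — E8 7->1; result -1.
  B3: runs — D9 -1->-2; C2 -7->-1; result -1 (same value as before).
  E5: runs — E9 -1->-2; E8 7->1; result -3.
  C12: runs — E5 -8->-3; result -2.
  A3: runs — C12 -7->-2; E5 -8->-3; result -5.

New value of A3: -5.
Formula cells that run: A3, B1, B3, B10, B11, C2, C12, D9, E5, E8, E9, G1, G9 — 13 in total.
Values that change: A3, B1, B10, B11, C2, C12, D9, E5, E8, E9, F7, G1, G9.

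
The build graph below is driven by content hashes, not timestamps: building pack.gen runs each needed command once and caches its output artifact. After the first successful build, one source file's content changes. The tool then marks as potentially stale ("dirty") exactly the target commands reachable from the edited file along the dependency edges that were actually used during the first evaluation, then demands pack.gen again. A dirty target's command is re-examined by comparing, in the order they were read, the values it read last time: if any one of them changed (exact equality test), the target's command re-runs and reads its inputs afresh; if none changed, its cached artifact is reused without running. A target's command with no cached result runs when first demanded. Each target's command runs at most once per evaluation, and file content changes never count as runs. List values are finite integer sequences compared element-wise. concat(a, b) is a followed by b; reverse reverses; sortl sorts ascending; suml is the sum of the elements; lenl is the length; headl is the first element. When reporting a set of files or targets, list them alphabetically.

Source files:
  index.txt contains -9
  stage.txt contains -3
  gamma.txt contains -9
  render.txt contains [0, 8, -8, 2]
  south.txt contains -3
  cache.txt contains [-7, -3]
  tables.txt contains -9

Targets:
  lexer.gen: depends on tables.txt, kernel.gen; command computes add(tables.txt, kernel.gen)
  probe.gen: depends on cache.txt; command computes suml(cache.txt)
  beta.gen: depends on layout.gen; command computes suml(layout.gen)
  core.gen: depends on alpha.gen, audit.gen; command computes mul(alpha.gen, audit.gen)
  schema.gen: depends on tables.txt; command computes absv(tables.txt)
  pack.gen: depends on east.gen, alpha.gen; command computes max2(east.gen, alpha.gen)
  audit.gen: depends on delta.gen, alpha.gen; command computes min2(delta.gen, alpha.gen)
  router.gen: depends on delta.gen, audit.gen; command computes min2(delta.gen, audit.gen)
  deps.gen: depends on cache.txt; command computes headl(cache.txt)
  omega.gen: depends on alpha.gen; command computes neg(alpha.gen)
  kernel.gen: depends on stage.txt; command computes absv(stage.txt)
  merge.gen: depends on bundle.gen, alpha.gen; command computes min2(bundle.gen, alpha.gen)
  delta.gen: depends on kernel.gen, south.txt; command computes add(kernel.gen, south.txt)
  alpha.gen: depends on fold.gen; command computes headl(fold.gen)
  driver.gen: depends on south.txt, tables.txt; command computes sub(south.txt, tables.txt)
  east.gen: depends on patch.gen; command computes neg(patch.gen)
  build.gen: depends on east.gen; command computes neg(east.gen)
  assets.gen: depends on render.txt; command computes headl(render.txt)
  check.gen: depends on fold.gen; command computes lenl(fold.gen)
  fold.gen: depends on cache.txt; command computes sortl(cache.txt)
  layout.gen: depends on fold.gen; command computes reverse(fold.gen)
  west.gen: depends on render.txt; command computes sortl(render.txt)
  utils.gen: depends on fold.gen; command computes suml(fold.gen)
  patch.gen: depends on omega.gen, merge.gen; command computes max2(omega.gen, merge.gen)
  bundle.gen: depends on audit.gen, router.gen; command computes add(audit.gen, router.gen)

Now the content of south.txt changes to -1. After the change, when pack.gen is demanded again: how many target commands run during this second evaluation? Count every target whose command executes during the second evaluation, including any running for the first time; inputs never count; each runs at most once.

Run set: audit.gen, delta.gen, router.gen (3 run).
The important point: at bundle.gen every value read last time is unchanged, so the dirty flag clears without a run.

Initial pass — values computed on the first demand:
  fold.gen = sortl([-7, -3]) = [-7, -3]
  alpha.gen = headl([-7, -3]) = -7
  kernel.gen = absv(-3) = 3
  delta.gen = add(3, -3) = 0
  audit.gen = min2(0, -7) = -7
  omega.gen = neg(-7) = 7
  router.gen = min2(0, -7) = -7
  bundle.gen = add(-7, -7) = -14
  merge.gen = min2(-14, -7) = -14
  patch.gen = max2(7, -14) = 7
  east.gen = neg(7) = -7
  pack.gen = max2(-7, -7) = -7

Second demand — change propagation:
  delta.gen: re-runs because south.txt -3->-1; new result 2.
  audit.gen: re-runs because delta.gen 0->2; new result -7 (unchanged).
  router.gen: re-runs because delta.gen 0->2; new result -7 (unchanged).
  bundle.gen: re-examined; everything it read last time is the same (audit.gen unchanged, router.gen unchanged) — cache -14 kept, no run.
  merge.gen: re-examined; everything it read last time is the same (bundle.gen unchanged, alpha.gen unchanged) — cache -14 kept, no run.
  patch.gen: re-examined; everything it read last time is the same (omega.gen unchanged, merge.gen unchanged) — cache 7 kept, no run.
  east.gen: re-examined; everything it read last time is the same (patch.gen unchanged) — cache -7 kept, no run.
  pack.gen: re-examined; everything it read last time is the same (east.gen unchanged, alpha.gen unchanged) — cache -7 kept, no run.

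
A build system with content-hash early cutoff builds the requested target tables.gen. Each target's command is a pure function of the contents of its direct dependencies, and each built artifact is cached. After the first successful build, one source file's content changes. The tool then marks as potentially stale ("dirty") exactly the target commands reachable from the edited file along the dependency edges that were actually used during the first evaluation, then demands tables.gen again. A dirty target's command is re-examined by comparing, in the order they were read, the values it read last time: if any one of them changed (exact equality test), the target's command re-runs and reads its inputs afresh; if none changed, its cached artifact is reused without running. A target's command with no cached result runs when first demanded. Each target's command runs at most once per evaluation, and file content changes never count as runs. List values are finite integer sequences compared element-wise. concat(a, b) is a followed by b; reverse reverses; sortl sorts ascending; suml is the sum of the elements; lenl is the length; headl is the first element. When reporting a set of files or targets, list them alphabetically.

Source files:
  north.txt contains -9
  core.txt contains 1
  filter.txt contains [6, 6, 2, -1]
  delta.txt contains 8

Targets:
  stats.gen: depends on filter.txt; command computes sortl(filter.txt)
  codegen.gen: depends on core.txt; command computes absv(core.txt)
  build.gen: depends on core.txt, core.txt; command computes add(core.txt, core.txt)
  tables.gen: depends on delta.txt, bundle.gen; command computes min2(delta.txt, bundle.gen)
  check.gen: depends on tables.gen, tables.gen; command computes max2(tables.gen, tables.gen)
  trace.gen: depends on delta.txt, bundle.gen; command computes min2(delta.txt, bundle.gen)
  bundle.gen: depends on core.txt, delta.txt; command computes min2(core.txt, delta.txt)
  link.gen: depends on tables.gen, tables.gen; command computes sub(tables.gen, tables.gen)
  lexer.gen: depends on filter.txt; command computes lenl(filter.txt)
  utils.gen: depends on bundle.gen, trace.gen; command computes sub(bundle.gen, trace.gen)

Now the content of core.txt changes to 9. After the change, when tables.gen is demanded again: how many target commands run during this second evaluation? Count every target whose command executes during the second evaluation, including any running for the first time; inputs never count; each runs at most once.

Target commands that run: bundle.gen, tables.gen — 2 in total.

First evaluation (everything demanded from the output):
  bundle.gen = min2(1, 8) = 1
  tables.gen = min2(8, 1) = 1

Propagation after the edit:
  bundle.gen: runs — core.txt 1->9; result 8.
  tables.gen: runs — bundle.gen 1->8; result 8.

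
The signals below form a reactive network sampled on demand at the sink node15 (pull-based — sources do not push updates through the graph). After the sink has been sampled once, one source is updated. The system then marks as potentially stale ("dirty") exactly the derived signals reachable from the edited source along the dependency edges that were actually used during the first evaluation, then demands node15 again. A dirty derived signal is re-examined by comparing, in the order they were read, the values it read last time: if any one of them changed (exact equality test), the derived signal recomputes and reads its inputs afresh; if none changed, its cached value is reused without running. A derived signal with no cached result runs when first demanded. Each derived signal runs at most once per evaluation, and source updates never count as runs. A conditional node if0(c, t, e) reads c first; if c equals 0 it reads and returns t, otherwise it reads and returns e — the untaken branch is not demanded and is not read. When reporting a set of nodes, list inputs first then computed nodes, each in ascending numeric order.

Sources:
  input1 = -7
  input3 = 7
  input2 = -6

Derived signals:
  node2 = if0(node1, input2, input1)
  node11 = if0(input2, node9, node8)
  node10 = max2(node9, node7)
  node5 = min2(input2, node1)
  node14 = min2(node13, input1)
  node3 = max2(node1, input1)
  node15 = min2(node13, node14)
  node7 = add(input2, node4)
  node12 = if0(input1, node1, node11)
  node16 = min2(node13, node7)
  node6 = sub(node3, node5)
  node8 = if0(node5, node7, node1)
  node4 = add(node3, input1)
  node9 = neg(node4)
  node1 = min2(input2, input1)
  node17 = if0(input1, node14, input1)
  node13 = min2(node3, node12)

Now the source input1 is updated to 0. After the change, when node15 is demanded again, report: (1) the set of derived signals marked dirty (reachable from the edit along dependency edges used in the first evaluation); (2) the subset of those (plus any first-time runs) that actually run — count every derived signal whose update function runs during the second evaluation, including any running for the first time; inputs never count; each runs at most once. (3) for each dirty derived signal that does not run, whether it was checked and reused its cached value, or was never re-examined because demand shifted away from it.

Dirty set: node1, node3, node5, node8, node11, node12, node13, node14, node15.
Run set: node1, node3, node12, node13, node14, node15 (6 run).
Left stale — demand moved off them: node5, node8, node11.
The important point: the flipped condition redirects demand; node5, node8, node11 are left stale, never re-checked.

Initial pass — values computed on the first demand:
  node1 = min2(-6, -7) = -7
  node3 = max2(-7, -7) = -7
  node5 = min2(-6, -7) = -7
  node8 = if0(node5=-7 -> else branch node1) = -7
  node11 = if0(input2=-6 -> else branch node8) = -7
  node12 = if0(input1=-7 -> else branch node11) = -7
  node13 = min2(-7, -7) = -7
  node14 = min2(-7, -7) = -7
  node15 = min2(-7, -7) = -7

Second demand — change propagation:
  node1: re-runs because input1 -7->0; new result -6.
  node3: re-runs because node1 -7->-6; input1 -7->0; new result 0.
  node5: dirty yet unreached — the second evaluation never asks for it.
  node8: dirty yet unreached — the second evaluation never asks for it.
  node11: dirty yet unreached — the second evaluation never asks for it.
  node12: re-runs because input1 -7->0; new result -6.
  node13: re-runs because node3 -7->0; node12 -7->-6; new result -6.
  node14: re-runs because node13 -7->-6; input1 -7->0; new result -6.
  node15: re-runs because node13 -7->-6; node14 -7->-6; new result -6.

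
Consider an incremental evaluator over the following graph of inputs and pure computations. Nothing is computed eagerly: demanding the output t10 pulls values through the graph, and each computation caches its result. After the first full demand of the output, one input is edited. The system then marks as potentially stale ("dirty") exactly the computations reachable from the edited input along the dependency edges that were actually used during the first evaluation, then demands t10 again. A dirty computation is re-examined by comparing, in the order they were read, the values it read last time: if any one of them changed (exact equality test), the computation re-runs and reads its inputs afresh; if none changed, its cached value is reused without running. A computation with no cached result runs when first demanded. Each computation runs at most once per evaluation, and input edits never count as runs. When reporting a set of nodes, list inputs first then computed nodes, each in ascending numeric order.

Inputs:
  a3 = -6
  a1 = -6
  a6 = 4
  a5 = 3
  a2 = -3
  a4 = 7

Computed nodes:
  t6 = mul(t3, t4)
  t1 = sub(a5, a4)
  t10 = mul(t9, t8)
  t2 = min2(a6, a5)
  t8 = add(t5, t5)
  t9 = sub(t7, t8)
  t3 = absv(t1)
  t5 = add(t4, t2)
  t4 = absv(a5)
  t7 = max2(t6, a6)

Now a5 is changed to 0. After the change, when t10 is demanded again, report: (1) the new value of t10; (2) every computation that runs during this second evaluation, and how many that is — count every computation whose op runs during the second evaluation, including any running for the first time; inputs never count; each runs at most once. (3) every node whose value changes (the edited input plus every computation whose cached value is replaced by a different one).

t10 now evaluates to 0.
Run set: t1, t2, t3, t4, t5, t6, t7, t8, t9, t10 (10 run).
Changed values: a5, t1, t2, t3, t4, t5, t6, t7, t8, t9.

Initial pass — values computed on the first demand:
  t1 = sub(3, 7) = -4
  t2 = min2(4, 3) = 3
  t3 = absv(-4) = 4
  t4 = absv(3) = 3
  t5 = add(3, 3) = 6
  t6 = mul(4, 3) = 12
  t7 = max2(12, 4) = 12
  t8 = add(6, 6) = 12
  t9 = sub(12, 12) = 0
  t10 = mul(0, 12) = 0

Second demand — change propagation:
  t1: re-runs because a5 3->0; new result -7.
  t2: re-runs because a5 3->0; new result 0.
  t3: re-runs because t1 -4->-7; new result 7.
  t4: re-runs because a5 3->0; new result 0.
  t5: re-runs because t4 3->0; t2 3->0; new result 0.
  t6: re-runs because t3 4->7; t4 3->0; new result 0.
  t7: re-runs because t6 12->0; new result 4.
  t8: re-runs because t5 6->0; t5 6->0; new result 0.
  t9: re-runs because t7 12->4; t8 12->0; new result 4.
  t10: re-runs because t9 0->4; t8 12->0; new result 0 (unchanged).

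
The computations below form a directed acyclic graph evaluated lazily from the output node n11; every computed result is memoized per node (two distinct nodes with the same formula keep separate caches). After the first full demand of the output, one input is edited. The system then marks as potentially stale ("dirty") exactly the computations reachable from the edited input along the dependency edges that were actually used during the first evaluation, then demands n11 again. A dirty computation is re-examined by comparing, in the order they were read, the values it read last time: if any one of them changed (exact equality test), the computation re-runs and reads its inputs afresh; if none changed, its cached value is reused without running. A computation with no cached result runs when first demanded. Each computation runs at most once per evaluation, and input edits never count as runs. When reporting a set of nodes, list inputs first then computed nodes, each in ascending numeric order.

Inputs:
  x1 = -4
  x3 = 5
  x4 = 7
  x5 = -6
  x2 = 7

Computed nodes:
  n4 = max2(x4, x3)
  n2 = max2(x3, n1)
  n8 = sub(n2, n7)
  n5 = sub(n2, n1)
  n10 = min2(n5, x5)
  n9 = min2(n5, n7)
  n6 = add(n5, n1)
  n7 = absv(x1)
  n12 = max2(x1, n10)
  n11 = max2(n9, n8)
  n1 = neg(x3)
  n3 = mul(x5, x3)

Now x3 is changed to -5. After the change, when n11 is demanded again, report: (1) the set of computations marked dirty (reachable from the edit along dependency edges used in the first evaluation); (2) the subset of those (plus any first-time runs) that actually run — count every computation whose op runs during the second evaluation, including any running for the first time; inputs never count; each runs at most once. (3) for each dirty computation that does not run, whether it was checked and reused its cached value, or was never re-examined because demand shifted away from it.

The edit dirties: n1, n2, n5, n8, n9, n11.
5 computations run: n1, n2, n5, n9, n11.
Cache hits after checking: n8.
Note where the cutoff bites: n8 is checked, finds nothing changed, and keeps its cache.

First demand of the output computes:
  n1 = neg(5) = -5
  n2 = max2(5, -5) = 5
  n5 = sub(5, -5) = 10
  n7 = absv(-4) = 4
  n8 = sub(5, 4) = 1
  n9 = min2(10, 4) = 4
  n11 = max2(4, 1) = 4

After the edit, cleaning proceeds:
  n1: a read changed (x3 5->-5) — executes, giving 5.
  n2: a read changed (x3 5->-5; n1 -5->5) — executes, giving 5 — identical to its old value.
  n5: a read changed (n1 -5->5) — executes, giving 0.
  n8: dirty, but its reads are unchanged (n2 unchanged, n7 unchanged); cached 1 stands.
  n9: a read changed (n5 10->0) — executes, giving 0.
  n11: a read changed (n9 4->0) — executes, giving 1.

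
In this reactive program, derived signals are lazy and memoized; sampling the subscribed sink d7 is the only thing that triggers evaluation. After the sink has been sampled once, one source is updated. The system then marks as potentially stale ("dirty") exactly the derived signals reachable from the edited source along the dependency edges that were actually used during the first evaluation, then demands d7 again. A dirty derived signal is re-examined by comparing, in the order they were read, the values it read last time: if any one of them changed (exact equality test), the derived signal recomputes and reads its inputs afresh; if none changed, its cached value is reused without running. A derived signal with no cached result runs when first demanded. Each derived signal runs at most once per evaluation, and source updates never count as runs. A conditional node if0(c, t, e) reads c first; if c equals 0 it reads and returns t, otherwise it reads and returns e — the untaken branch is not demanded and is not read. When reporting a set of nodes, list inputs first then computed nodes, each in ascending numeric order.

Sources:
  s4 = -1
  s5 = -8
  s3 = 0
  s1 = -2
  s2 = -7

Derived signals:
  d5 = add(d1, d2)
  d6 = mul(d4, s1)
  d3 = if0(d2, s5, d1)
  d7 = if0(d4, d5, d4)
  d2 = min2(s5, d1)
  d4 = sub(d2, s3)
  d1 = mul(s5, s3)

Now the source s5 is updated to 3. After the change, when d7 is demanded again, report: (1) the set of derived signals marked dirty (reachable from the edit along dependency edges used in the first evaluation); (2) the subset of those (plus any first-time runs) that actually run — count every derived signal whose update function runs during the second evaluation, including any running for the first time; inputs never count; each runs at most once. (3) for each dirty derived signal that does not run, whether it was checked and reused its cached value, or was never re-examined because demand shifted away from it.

The edit dirties: d1, d2, d4, d7.
5 derived signals run: d1, d2, d4, d5, d7.
No dirty derived signal escaped a run.
Note the branch switch — d5 had no cache and runs now for the first time.

First demand of the output computes:
  d1 = mul(-8, 0) = 0
  d2 = min2(-8, 0) = -8
  d4 = sub(-8, 0) = -8
  d7 = if0(d4=-8 -> else branch d4) = -8

After the edit, cleaning proceeds:
  d1: a read changed (s5 -8->3) — executes, giving 0 — identical to its old value.
  d2: a read changed (s5 -8->3) — executes, giving 0.
  d4: a read changed (d2 -8->0) — executes, giving 0.
  d5: had never run; runs now, result 0.
  d7: a read changed (d4 -8->0; d4 -8->0) — executes, giving 0.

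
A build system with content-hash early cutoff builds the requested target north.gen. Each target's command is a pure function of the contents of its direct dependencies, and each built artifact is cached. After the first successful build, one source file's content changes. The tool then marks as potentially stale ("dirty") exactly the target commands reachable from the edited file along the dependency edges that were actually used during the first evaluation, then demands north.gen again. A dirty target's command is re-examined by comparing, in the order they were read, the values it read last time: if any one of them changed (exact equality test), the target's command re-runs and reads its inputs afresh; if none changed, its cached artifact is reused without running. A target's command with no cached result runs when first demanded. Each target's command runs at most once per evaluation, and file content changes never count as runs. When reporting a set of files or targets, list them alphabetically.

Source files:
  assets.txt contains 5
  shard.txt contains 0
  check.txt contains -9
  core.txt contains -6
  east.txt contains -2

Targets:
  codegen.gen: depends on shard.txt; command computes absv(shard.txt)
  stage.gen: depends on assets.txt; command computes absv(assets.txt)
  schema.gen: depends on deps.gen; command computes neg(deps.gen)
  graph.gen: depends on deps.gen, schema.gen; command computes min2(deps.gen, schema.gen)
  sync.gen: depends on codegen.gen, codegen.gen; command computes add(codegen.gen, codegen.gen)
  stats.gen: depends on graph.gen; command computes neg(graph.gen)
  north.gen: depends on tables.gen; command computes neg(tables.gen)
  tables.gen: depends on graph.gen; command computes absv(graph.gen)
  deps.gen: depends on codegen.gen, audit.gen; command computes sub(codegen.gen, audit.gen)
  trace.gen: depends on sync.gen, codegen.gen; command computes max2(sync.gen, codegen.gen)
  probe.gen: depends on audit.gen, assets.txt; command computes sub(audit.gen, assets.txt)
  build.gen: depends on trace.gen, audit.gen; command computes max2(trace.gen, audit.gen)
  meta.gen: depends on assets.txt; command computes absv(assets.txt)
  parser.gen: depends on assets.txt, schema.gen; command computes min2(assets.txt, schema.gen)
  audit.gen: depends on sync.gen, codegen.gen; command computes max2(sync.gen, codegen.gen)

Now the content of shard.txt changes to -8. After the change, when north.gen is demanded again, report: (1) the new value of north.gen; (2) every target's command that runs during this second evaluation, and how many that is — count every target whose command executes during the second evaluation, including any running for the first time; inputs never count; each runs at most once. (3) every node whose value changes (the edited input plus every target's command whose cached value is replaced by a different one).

New value of north.gen: -8.
Target commands that run: audit.gen, codegen.gen, deps.gen, graph.gen, north.gen, schema.gen, sync.gen, tables.gen — 8 in total.
Values that change: audit.gen, codegen.gen, deps.gen, graph.gen, north.gen, schema.gen, shard.txt, sync.gen, tables.gen.

First evaluation (everything demanded from the output):
  codegen.gen = absv(0) = 0
  sync.gen = add(0, 0) = 0
  audit.gen = max2(0, 0) = 0
  deps.gen = sub(0, 0) = 0
  schema.gen = neg(0) = 0
  graph.gen = min2(0, 0) = 0
  tables.gen = absv(0) = 0
  north.gen = neg(0) = 0

Propagation after the edit:
  codegen.gen: runs — shard.txt 0->-8; result 8.
  sync.gen: runs — codegen.gen 0->8; codegen.gen 0->8; result 16.
  audit.gen: runs — sync.gen 0->16; codegen.gen 0->8; result 16.
  deps.gen: runs — codegen.gen 0->8; audit.gen 0->16; result -8.
  schema.gen: runs — deps.gen 0->-8; result 8.
  graph.gen: runs — deps.gen 0->-8; schema.gen 0->8; result -8.
  tables.gen: runs — graph.gen 0->-8; result 8.
  north.gen: runs — tables.gen 0->8; result -8.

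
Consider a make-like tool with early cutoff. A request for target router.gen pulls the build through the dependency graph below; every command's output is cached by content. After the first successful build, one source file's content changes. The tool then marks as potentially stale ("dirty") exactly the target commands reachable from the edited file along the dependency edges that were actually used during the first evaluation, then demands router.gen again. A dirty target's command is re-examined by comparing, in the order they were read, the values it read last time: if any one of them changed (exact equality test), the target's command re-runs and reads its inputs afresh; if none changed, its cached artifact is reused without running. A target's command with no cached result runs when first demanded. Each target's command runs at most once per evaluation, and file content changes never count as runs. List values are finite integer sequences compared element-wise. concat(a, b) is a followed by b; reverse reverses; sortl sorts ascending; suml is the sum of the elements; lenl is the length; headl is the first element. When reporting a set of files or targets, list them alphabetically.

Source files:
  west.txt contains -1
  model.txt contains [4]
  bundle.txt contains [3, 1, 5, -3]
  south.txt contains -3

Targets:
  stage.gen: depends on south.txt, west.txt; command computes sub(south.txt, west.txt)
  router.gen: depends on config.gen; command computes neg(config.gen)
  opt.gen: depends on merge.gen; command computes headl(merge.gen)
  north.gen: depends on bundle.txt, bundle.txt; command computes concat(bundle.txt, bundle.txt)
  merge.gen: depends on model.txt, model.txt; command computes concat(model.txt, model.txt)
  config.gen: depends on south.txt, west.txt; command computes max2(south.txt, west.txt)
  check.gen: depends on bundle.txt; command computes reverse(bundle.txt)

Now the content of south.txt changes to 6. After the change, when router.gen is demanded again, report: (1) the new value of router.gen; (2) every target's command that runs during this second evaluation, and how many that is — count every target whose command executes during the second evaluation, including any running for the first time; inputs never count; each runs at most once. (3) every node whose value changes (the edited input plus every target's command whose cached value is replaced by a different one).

First demand of the output computes:
  config.gen = max2(-3, -1) = -1
  router.gen = neg(-1) = 1

After the edit, cleaning proceeds:
  config.gen: a read changed (south.txt -3->6) — executes, giving 6.
  router.gen: a read changed (config.gen -1->6) — executes, giving -6.

Demanding router.gen again yields -6.
2 target commands run: config.gen, router.gen.
The nodes whose values change: config.gen, router.gen, south.txt.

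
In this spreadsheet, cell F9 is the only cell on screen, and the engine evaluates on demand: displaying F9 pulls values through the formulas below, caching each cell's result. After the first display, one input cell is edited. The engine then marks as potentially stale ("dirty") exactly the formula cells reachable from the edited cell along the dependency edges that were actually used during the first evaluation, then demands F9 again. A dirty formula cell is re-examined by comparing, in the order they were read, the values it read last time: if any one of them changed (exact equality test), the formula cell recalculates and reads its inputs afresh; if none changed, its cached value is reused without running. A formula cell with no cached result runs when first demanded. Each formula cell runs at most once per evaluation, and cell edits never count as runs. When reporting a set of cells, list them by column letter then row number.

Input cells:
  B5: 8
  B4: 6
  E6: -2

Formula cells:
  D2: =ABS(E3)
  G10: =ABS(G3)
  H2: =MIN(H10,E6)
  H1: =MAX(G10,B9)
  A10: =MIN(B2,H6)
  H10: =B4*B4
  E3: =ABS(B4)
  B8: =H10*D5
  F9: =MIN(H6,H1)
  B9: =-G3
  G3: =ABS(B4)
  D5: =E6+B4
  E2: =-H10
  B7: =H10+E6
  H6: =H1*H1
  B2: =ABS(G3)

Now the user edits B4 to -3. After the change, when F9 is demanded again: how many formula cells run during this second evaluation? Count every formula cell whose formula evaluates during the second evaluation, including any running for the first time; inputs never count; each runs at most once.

Run set: B9, F9, G3, G10, H1, H6 (6 run).

Initial pass — values computed on the first demand:
  G3 = ABS(6) = 6
  B9 = -(6) = -6
  G10 = ABS(6) = 6
  H1 = MAX(6, -6) = 6
  H6 = 6 * 6 = 36
  F9 = MIN(36, 6) = 6

Second demand — change propagation:
  G3: re-runs because B4 6->-3; new result 3.
  B9: re-runs because G3 6->3; new result -3.
  G10: re-runs because G3 6->3; new result 3.
  H1: re-runs because G10 6->3; B9 -6->-3; new result 3.
  H6: re-runs because H1 6->3; H1 6->3; new result 9.
  F9: re-runs because H6 36->9; H1 6->3; new result 3.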